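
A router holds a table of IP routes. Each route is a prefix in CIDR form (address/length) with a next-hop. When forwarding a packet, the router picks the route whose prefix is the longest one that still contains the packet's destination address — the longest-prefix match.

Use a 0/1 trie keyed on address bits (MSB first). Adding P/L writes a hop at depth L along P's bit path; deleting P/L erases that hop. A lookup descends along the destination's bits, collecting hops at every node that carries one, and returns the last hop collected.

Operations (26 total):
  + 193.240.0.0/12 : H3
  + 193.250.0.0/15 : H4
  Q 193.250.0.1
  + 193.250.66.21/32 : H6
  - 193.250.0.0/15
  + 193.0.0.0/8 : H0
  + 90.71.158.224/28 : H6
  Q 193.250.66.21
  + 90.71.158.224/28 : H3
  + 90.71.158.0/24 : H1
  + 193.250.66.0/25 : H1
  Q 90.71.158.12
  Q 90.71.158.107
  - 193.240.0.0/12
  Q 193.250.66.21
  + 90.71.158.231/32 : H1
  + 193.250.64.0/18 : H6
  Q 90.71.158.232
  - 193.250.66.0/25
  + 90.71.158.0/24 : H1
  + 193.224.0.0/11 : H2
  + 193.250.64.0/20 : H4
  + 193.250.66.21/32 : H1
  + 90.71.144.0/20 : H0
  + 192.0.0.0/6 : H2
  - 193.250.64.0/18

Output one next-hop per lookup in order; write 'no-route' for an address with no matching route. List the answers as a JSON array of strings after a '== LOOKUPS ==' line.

Process each operation:
  add 193.240.0.0/12 -> H3 at depth 12
  add 193.250.0.0/15 -> H4 at depth 15
  ? 193.250.0.1  path d0:-→d1:-→d2:-→d3:-→d4:-→d5:-→d6:-→d7:-→d8:-→d9:-→d10:-→d11:-→d12:H3→d13:-→d14:-→d15:H4  best=H4
  add 193.250.66.21/32 -> H6 at depth 32
  del 193.250.0.0/15 (clear depth 15)
  add 193.0.0.0/8 -> H0 at depth 8
  add 90.71.158.224/28 -> H6 at depth 28
  ? 193.250.66.21  path d0:-→d1:-→d2:-→d3:-→d4:-→d5:-→d6:-→d7:-→d8:H0→d9:-→d10:-→d11:-→d12:H3→d13:-→d14:-→d15:-→d16:-→d17:-→d18:-→d19:-→d20:-→d21:-→d22:-→d23:-→d24:-→d25:-→d26:-→d27:-→d28:-→d29:-→d30:-→d31:-→d32:H6  best=H6
  add 90.71.158.224/28 -> H3 at depth 28
  add 90.71.158.0/24 -> H1 at depth 24
  add 193.250.66.0/25 -> H1 at depth 25
  ? 90.71.158.12  path d0:-→d1:-→d2:-→d3:-→d4:-→d5:-→d6:-→d7:-→d8:-→d9:-→d10:-→d11:-→d12:-→d13:-→d14:-→d15:-→d16:-→d17:-→d18:-→d19:-→d20:-→d21:-→d22:-→d23:-→d24:H1  best=H1
  ? 90.71.158.107  path d0:-→d1:-→d2:-→d3:-→d4:-→d5:-→d6:-→d7:-→d8:-→d9:-→d10:-→d11:-→d12:-→d13:-→d14:-→d15:-→d16:-→d17:-→d18:-→d19:-→d20:-→d21:-→d22:-→d23:-→d24:H1  best=H1
  del 193.240.0.0/12 (clear depth 12)
  ? 193.250.66.21  path d0:-→d1:-→d2:-→d3:-→d4:-→d5:-→d6:-→d7:-→d8:H0→d9:-→d10:-→d11:-→d12:-→d13:-→d14:-→d15:-→d16:-→d17:-→d18:-→d19:-→d20:-→d21:-→d22:-→d23:-→d24:-→d25:H1→d26:-→d27:-→d28:-→d29:-→d30:-→d31:-→d32:H6  best=H6
  add 90.71.158.231/32 -> H1 at depth 32
  add 193.250.64.0/18 -> H6 at depth 18
  ? 90.71.158.232  path d0:-→d1:-→d2:-→d3:-→d4:-→d5:-→d6:-→d7:-→d8:-→d9:-→d10:-→d11:-→d12:-→d13:-→d14:-→d15:-→d16:-→d17:-→d18:-→d19:-→d20:-→d21:-→d22:-→d23:-→d24:H1→d25:-→d26:-→d27:-→d28:H3  best=H3
  del 193.250.66.0/25 (clear depth 25)
  add 90.71.158.0/24 -> H1 at depth 24
  add 193.224.0.0/11 -> H2 at depth 11
  add 193.250.64.0/20 -> H4 at depth 20
  add 193.250.66.21/32 -> H1 at depth 32
  add 90.71.144.0/20 -> H0 at depth 20
  add 192.0.0.0/6 -> H2 at depth 6
  del 193.250.64.0/18 (clear depth 18)

== LOOKUPS ==
["H4","H6","H1","H1","H6","H3"]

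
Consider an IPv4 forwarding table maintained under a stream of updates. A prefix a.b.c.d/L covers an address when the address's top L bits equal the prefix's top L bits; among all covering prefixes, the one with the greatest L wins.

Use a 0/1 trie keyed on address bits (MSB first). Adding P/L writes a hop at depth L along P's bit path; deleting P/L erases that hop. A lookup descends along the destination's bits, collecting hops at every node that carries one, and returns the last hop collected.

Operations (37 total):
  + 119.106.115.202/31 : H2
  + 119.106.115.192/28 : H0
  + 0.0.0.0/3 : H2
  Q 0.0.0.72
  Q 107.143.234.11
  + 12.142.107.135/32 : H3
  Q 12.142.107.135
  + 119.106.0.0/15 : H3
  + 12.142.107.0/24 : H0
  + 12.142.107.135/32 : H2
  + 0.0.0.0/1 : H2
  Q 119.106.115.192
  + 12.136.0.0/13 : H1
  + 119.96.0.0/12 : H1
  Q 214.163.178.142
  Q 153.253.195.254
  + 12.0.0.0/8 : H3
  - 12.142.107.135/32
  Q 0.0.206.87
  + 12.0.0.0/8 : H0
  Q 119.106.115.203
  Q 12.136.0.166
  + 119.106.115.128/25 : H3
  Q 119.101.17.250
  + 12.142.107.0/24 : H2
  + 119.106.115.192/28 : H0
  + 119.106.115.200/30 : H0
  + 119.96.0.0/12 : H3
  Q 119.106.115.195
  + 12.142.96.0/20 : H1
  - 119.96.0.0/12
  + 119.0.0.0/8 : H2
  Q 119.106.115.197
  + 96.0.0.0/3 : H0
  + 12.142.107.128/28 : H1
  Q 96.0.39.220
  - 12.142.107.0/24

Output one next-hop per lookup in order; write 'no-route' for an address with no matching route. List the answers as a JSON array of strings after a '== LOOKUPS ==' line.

Trace:
  add 119.106.115.202/31 -> H2 at depth 31
  add 119.106.115.192/28 -> H0 at depth 28
  add 0.0.0.0/3 -> H2 at depth 3
  Q 0.0.0.72: descend 000 ; hops seen [H2] ; pick H2
  Q 107.143.234.11: descend 011 ; hops seen [∅] ; pick no-route
  add 12.142.107.135/32 -> H3 at depth 32
  Q 12.142.107.135: descend 00001100100011100110101110000111 ; hops seen [H2,H3] ; pick H3
  add 119.106.0.0/15 -> H3 at depth 15
  add 12.142.107.0/24 -> H0 at depth 24
  add 12.142.107.135/32 -> H2 at depth 32
  add 0.0.0.0/1 -> H2 at depth 1
  Q 119.106.115.192: descend 0111011101101010011100111100 ; hops seen [H2,H3,H0] ; pick H0
  add 12.136.0.0/13 -> H1 at depth 13
  add 119.96.0.0/12 -> H1 at depth 12
  Q 214.163.178.142: descend ε ; hops seen [∅] ; pick no-route
  Q 153.253.195.254: descend ε ; hops seen [∅] ; pick no-route
  add 12.0.0.0/8 -> H3 at depth 8
  - 12.142.107.135/32 clear@32
  Q 0.0.206.87: descend 0000 ; hops seen [H2,H2] ; pick H2
  add 12.0.0.0/8 -> H0 at depth 8
  Q 119.106.115.203: descend 0111011101101010011100111100101 ; hops seen [H2,H1,H3,H0,H2] ; pick H2
  Q 12.136.0.166: descend 0000110010001 ; hops seen [H2,H2,H0,H1] ; pick H1
  add 119.106.115.128/25 -> H3 at depth 25
  Q 119.101.17.250: descend 011101110110 ; hops seen [H2,H1] ; pick H1
  add 12.142.107.0/24 -> H2 at depth 24
  add 119.106.115.192/28 -> H0 at depth 28
  add 119.106.115.200/30 -> H0 at depth 30
  add 119.96.0.0/12 -> H3 at depth 12
  Q 119.106.115.195: descend 0111011101101010011100111100 ; hops seen [H2,H3,H3,H3,H0] ; pick H0
  add 12.142.96.0/20 -> H1 at depth 20
  - 119.96.0.0/12 clear@12
  add 119.0.0.0/8 -> H2 at depth 8
  Q 119.106.115.197: descend 0111011101101010011100111100 ; hops seen [H2,H2,H3,H3,H0] ; pick H0
  add 96.0.0.0/3 -> H0 at depth 3
  add 12.142.107.128/28 -> H1 at depth 28
  Q 96.0.39.220: descend 011 ; hops seen [H2,H0] ; pick H0
  - 12.142.107.0/24 clear@24

== LOOKUPS ==
["H2","no-route","H3","H0","no-route","no-route","H2","H2","H1","H1","H0","H0","H0"]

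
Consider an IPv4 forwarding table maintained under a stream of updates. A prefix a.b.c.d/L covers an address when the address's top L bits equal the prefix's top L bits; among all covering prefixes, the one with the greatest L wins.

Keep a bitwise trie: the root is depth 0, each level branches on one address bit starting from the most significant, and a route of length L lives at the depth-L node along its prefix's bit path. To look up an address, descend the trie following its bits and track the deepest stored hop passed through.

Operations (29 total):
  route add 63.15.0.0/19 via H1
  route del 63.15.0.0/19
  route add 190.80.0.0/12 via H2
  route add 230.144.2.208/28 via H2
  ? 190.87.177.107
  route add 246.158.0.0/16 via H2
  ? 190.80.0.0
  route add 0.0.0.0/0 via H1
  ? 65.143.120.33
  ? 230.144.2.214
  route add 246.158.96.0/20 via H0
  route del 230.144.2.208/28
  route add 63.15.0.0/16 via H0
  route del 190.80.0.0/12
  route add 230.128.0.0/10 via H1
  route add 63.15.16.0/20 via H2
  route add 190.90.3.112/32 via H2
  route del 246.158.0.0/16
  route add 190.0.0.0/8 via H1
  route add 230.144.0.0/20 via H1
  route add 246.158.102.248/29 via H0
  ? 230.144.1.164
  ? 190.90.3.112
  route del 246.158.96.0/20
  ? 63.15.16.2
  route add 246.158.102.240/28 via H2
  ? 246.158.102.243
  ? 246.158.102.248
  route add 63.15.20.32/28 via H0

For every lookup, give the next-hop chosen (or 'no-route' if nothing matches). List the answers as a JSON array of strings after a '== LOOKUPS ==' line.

Process each operation:
  + 63.15.0.0/19 (H1) depth=19
  del 63.15.0.0/19 (clear depth 19)
  + 190.80.0.0/12 (H2) depth=12
  + 230.144.2.208/28 (H2) depth=28
  Q 190.87.177.107: descend 101111100101 ; hops seen [H2] ; pick H2
  + 246.158.0.0/16 (H2) depth=16
  Q 190.80.0.0: descend 101111100101 ; hops seen [H2] ; pick H2
  + 0.0.0.0/0 (H1) depth=0
  Q 65.143.120.33: descend 0 ; hops seen [H1] ; pick H1
  Q 230.144.2.214: descend 1110011010010000000000101101 ; hops seen [H1,H2] ; pick H2
  + 246.158.96.0/20 (H0) depth=20
  del 230.144.2.208/28 (clear depth 28)
  + 63.15.0.0/16 (H0) depth=16
  del 190.80.0.0/12 (clear depth 12)
  + 230.128.0.0/10 (H1) depth=10
  + 63.15.16.0/20 (H2) depth=20
  + 190.90.3.112/32 (H2) depth=32
  del 246.158.0.0/16 (clear depth 16)
  + 190.0.0.0/8 (H1) depth=8
  + 230.144.0.0/20 (H1) depth=20
  + 246.158.102.248/29 (H0) depth=29
  Q 230.144.1.164: descend 1110011010010000000000 ; hops seen [H1,H1,H1] ; pick H1
  Q 190.90.3.112: descend 10111110010110100000001101110000 ; hops seen [H1,H1,H2] ; pick H2
  del 246.158.96.0/20 (clear depth 20)
  Q 63.15.16.2: descend 00111111000011110001 ; hops seen [H1,H0,H2] ; pick H2
  + 246.158.102.240/28 (H2) depth=28
  Q 246.158.102.243: descend 1111011010011110011001101111 ; hops seen [H1,H2] ; pick H2
  Q 246.158.102.248: descend 11110110100111100110011011111 ; hops seen [H1,H2,H0] ; pick H0
  + 63.15.20.32/28 (H0) depth=28

== LOOKUPS ==
["H2","H2","H1","H2","H1","H2","H2","H2","H0"]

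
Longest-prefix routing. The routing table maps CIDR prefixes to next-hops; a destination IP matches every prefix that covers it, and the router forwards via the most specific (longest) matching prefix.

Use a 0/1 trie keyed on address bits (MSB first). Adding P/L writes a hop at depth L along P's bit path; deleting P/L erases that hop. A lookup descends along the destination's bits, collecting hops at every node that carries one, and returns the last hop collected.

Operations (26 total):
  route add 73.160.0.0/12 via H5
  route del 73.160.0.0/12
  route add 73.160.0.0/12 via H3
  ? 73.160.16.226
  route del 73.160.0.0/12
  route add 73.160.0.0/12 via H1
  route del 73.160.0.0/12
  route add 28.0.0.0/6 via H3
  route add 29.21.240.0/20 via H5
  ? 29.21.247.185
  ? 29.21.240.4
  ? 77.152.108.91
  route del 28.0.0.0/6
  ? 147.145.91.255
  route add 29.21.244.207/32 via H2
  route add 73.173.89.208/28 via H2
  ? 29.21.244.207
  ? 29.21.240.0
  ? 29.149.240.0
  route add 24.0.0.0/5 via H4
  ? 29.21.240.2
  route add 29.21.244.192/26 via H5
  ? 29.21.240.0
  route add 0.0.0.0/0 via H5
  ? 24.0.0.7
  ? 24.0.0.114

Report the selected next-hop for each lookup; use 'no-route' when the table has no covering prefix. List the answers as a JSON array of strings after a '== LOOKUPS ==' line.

Process each operation:
  add 73.160.0.0/12 -> H5 at depth 12
  del 73.160.0.0/12 (clear depth 12)
  add 73.160.0.0/12 -> H3 at depth 12
  Q 73.160.16.226: descend 010010011010 ; hops seen [H3] ; pick H3
  del 73.160.0.0/12 (clear depth 12)
  add 73.160.0.0/12 -> H1 at depth 12
  del 73.160.0.0/12 (clear depth 12)
  add 28.0.0.0/6 -> H3 at depth 6
  add 29.21.240.0/20 -> H5 at depth 20
  Q 29.21.247.185: descend 00011101000101011111 ; hops seen [H3,H5] ; pick H5
  Q 29.21.240.4: descend 00011101000101011111 ; hops seen [H3,H5] ; pick H5
  Q 77.152.108.91: descend 01001 ; hops seen [∅] ; pick no-route
  del 28.0.0.0/6 (clear depth 6)
  Q 147.145.91.255: descend ε ; hops seen [∅] ; pick no-route
  add 29.21.244.207/32 -> H2 at depth 32
  add 73.173.89.208/28 -> H2 at depth 28
  Q 29.21.244.207: descend 00011101000101011111010011001111 ; hops seen [H5,H2] ; pick H2
  Q 29.21.240.0: descend 000111010001010111110 ; hops seen [H5] ; pick H5
  Q 29.149.240.0: descend 00011101 ; hops seen [∅] ; pick no-route
  add 24.0.0.0/5 -> H4 at depth 5
  Q 29.21.240.2: descend 000111010001010111110 ; hops seen [H4,H5] ; pick H5
  add 29.21.244.192/26 -> H5 at depth 26
  Q 29.21.240.0: descend 000111010001010111110 ; hops seen [H4,H5] ; pick H5
  add 0.0.0.0/0 -> H5 at depth 0
  Q 24.0.0.7: descend 00011 ; hops seen [H5,H4] ; pick H4
  Q 24.0.0.114: descend 00011 ; hops seen [H5,H4] ; pick H4

== LOOKUPS ==
["H3","H5","H5","no-route","no-route","H2","H5","no-route","H5","H5","H4","H4"]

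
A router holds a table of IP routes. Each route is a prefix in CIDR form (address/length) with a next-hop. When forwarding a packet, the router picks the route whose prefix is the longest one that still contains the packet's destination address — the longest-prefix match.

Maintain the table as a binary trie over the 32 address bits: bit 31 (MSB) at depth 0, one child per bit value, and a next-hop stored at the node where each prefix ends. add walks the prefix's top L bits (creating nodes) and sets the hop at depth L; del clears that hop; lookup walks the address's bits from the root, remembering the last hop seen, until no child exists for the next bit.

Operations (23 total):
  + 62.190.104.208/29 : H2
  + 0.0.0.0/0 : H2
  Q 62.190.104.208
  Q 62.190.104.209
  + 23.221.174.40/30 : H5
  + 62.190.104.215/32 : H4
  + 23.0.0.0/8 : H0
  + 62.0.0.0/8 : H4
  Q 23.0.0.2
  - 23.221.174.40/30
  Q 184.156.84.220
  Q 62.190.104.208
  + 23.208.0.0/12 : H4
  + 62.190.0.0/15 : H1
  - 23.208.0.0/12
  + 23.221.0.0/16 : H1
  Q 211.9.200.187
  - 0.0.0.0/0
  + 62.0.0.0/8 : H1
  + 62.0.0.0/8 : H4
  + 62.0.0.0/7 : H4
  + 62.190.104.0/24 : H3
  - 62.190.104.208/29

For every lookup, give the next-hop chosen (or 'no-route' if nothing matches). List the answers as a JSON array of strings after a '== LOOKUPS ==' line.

Apply in order:
  + 62.190.104.208/29 (H2) depth=29
  + 0.0.0.0/0 (H2) depth=0
  lookup 62.190.104.208: bits 00111110101111100110100011010 walk d0:H2→d1:-→d2:-→d3:-→d4:-→d5:-→d6:-→d7:-→d8:-→d9:-→d10:-→d11:-→d12:-→d13:-→d14:-→d15:-→d16:-→d17:-→d18:-→d19:-→d20:-→d21:-→d22:-→d23:-→d24:-→d25:-→d26:-→d27:-→d28:-→d29:H2 -> H2
  lookup 62.190.104.209: bits 00111110101111100110100011010 walk d0:H2→d1:-→d2:-→d3:-→d4:-→d5:-→d6:-→d7:-→d8:-→d9:-→d10:-→d11:-→d12:-→d13:-→d14:-→d15:-→d16:-→d17:-→d18:-→d19:-→d20:-→d21:-→d22:-→d23:-→d24:-→d25:-→d26:-→d27:-→d28:-→d29:H2 -> H2
  + 23.221.174.40/30 (H5) depth=30
  + 62.190.104.215/32 (H4) depth=32
  + 23.0.0.0/8 (H0) depth=8
  + 62.0.0.0/8 (H4) depth=8
  lookup 23.0.0.2: bits 00010111 walk d0:H2→d1:-→d2:-→d3:-→d4:-→d5:-→d6:-→d7:-→d8:H0 -> H0
  del 23.221.174.40/30 (clear depth 30)
  lookup 184.156.84.220: bits ε walk d0:H2 -> H2
  lookup 62.190.104.208: bits 00111110101111100110100011010 walk d0:H2→d1:-→d2:-→d3:-→d4:-→d5:-→d6:-→d7:-→d8:H4→d9:-→d10:-→d11:-→d12:-→d13:-→d14:-→d15:-→d16:-→d17:-→d18:-→d19:-→d20:-→d21:-→d22:-→d23:-→d24:-→d25:-→d26:-→d27:-→d28:-→d29:H2 -> H2
  + 23.208.0.0/12 (H4) depth=12
  + 62.190.0.0/15 (H1) depth=15
  del 23.208.0.0/12 (clear depth 12)
  + 23.221.0.0/16 (H1) depth=16
  lookup 211.9.200.187: bits ε walk d0:H2 -> H2
  del 0.0.0.0/0 (clear depth 0)
  + 62.0.0.0/8 (H1) depth=8
  + 62.0.0.0/8 (H4) depth=8
  + 62.0.0.0/7 (H4) depth=7
  + 62.190.104.0/24 (H3) depth=24
  del 62.190.104.208/29 (clear depth 29)

== LOOKUPS ==
["H2","H2","H0","H2","H2","H2"]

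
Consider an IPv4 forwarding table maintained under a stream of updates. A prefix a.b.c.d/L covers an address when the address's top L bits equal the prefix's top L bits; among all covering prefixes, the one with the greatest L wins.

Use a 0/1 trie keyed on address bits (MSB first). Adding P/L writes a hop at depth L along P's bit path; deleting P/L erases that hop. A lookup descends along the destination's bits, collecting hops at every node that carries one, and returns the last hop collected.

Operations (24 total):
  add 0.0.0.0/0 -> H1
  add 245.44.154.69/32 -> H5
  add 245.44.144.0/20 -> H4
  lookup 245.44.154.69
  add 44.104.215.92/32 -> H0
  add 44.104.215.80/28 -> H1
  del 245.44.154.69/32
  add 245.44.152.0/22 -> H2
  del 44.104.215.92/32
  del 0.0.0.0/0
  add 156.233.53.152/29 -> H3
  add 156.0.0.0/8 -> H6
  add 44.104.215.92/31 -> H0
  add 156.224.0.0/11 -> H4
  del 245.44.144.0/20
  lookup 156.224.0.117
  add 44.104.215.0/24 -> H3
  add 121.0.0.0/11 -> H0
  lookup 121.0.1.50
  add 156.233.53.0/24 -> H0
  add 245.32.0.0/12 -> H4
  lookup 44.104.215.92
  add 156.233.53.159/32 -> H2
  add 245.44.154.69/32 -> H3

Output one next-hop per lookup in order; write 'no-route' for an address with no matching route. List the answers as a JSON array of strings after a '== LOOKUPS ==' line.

Apply in order:
  add 0.0.0.0/0 -> H1 at depth 0
  add 245.44.154.69/32 -> H5 at depth 32
  add 245.44.144.0/20 -> H4 at depth 20
  lookup 245.44.154.69: bits 11110101001011001001101001000101 walk d0:H1→d1:-→d2:-→d3:-→d4:-→d5:-→d6:-→d7:-→d8:-→d9:-→d10:-→d11:-→d12:-→d13:-→d14:-→d15:-→d16:-→d17:-→d18:-→d19:-→d20:H4→d21:-→d22:-→d23:-→d24:-→d25:-→d26:-→d27:-→d28:-→d29:-→d30:-→d31:-→d32:H5 -> H5
  add 44.104.215.92/32 -> H0 at depth 32
  add 44.104.215.80/28 -> H1 at depth 28
  del 245.44.154.69/32 (clear depth 32)
  add 245.44.152.0/22 -> H2 at depth 22
  del 44.104.215.92/32 (clear depth 32)
  del 0.0.0.0/0 (clear depth 0)
  add 156.233.53.152/29 -> H3 at depth 29
  add 156.0.0.0/8 -> H6 at depth 8
  add 44.104.215.92/31 -> H0 at depth 31
  add 156.224.0.0/11 -> H4 at depth 11
  del 245.44.144.0/20 (clear depth 20)
  lookup 156.224.0.117: bits 100111001110 walk d0:-→d1:-→d2:-→d3:-→d4:-→d5:-→d6:-→d7:-→d8:H6→d9:-→d10:-→d11:H4→d12:- -> H4
  add 44.104.215.0/24 -> H3 at depth 24
  add 121.0.0.0/11 -> H0 at depth 11
  lookup 121.0.1.50: bits 01111001000 walk d0:-→d1:-→d2:-→d3:-→d4:-→d5:-→d6:-→d7:-→d8:-→d9:-→d10:-→d11:H0 -> H0
  add 156.233.53.0/24 -> H0 at depth 24
  add 245.32.0.0/12 -> H4 at depth 12
  lookup 44.104.215.92: bits 00101100011010001101011101011100 walk d0:-→d1:-→d2:-→d3:-→d4:-→d5:-→d6:-→d7:-→d8:-→d9:-→d10:-→d11:-→d12:-→d13:-→d14:-→d15:-→d16:-→d17:-→d18:-→d19:-→d20:-→d21:-→d22:-→d23:-→d24:H3→d25:-→d26:-→d27:-→d28:H1→d29:-→d30:-→d31:H0→d32:- -> H0
  add 156.233.53.159/32 -> H2 at depth 32
  add 245.44.154.69/32 -> H3 at depth 32

== LOOKUPS ==
["H5","H4","H0","H0"]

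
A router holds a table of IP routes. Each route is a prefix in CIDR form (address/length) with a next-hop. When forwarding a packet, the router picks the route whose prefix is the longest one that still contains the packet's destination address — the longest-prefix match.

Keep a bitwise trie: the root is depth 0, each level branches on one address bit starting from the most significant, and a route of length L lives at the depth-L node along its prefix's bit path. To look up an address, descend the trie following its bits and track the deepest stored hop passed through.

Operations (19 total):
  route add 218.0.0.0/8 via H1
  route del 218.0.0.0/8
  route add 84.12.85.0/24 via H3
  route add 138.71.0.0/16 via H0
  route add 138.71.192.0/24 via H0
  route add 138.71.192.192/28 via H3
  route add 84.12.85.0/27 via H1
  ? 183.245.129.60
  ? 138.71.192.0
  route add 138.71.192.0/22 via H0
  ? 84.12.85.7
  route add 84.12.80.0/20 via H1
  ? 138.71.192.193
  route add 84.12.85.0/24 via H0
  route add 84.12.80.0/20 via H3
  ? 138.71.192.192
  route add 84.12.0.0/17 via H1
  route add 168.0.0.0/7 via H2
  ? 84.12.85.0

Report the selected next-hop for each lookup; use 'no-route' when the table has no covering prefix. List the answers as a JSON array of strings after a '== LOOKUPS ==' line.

Apply in order:
  + 218.0.0.0/8 (H1) depth=8
  del 218.0.0.0/8 (clear depth 8)
  + 84.12.85.0/24 (H3) depth=24
  + 138.71.0.0/16 (H0) depth=16
  + 138.71.192.0/24 (H0) depth=24
  + 138.71.192.192/28 (H3) depth=28
  + 84.12.85.0/27 (H1) depth=27
  Q 183.245.129.60: descend 10 ; hops seen [∅] ; pick no-route
  Q 138.71.192.0: descend 100010100100011111000000 ; hops seen [H0,H0] ; pick H0
  + 138.71.192.0/22 (H0) depth=22
  Q 84.12.85.7: descend 010101000000110001010101000 ; hops seen [H3,H1] ; pick H1
  + 84.12.80.0/20 (H1) depth=20
  Q 138.71.192.193: descend 1000101001000111110000001100 ; hops seen [H0,H0,H0,H3] ; pick H3
  + 84.12.85.0/24 (H0) depth=24
  + 84.12.80.0/20 (H3) depth=20
  Q 138.71.192.192: descend 1000101001000111110000001100 ; hops seen [H0,H0,H0,H3] ; pick H3
  + 84.12.0.0/17 (H1) depth=17
  + 168.0.0.0/7 (H2) depth=7
  Q 84.12.85.0: descend 010101000000110001010101000 ; hops seen [H1,H3,H0,H1] ; pick H1

== LOOKUPS ==
["no-route","H0","H1","H3","H3","H1"]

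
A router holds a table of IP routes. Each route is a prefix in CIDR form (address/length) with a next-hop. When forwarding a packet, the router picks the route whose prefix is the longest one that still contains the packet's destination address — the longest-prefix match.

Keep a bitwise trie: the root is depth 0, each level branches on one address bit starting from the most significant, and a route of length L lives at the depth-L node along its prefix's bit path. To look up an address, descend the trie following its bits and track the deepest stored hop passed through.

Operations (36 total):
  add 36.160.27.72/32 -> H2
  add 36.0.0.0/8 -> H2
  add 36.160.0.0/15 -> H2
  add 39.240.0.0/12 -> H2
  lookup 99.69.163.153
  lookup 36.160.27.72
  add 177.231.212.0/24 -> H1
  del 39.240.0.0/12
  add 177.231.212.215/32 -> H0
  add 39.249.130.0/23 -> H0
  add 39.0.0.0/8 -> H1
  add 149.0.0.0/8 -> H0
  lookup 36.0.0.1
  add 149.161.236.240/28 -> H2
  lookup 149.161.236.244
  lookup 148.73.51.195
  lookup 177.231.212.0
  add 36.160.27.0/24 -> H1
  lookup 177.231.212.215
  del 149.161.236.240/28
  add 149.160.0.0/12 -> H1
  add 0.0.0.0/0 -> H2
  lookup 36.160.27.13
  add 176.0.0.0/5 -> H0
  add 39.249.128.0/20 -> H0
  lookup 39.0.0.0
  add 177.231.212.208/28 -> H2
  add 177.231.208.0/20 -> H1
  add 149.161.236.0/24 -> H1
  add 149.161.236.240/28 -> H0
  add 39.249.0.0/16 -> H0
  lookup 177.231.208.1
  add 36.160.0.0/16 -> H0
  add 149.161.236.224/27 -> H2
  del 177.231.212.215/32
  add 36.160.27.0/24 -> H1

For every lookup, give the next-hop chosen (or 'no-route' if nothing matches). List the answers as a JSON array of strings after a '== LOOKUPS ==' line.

Process each operation:
  add 36.160.27.72/32 -> H2 at depth 32
  add 36.0.0.0/8 -> H2 at depth 8
  add 36.160.0.0/15 -> H2 at depth 15
  add 39.240.0.0/12 -> H2 at depth 12
  ? 99.69.163.153  path d0:-→d1:-  best=no-route
  ? 36.160.27.72  path d0:-→d1:-→d2:-→d3:-→d4:-→d5:-→d6:-→d7:-→d8:H2→d9:-→d10:-→d11:-→d12:-→d13:-→d14:-→d15:H2→d16:-→d17:-→d18:-→d19:-→d20:-→d21:-→d22:-→d23:-→d24:-→d25:-→d26:-→d27:-→d28:-→d29:-→d30:-→d31:-→d32:H2  best=H2
  add 177.231.212.0/24 -> H1 at depth 24
  - 39.240.0.0/12 clear@12
  add 177.231.212.215/32 -> H0 at depth 32
  add 39.249.130.0/23 -> H0 at depth 23
  add 39.0.0.0/8 -> H1 at depth 8
  add 149.0.0.0/8 -> H0 at depth 8
  ? 36.0.0.1  path d0:-→d1:-→d2:-→d3:-→d4:-→d5:-→d6:-→d7:-→d8:H2  best=H2
  add 149.161.236.240/28 -> H2 at depth 28
  ? 149.161.236.244  path d0:-→d1:-→d2:-→d3:-→d4:-→d5:-→d6:-→d7:-→d8:H0→d9:-→d10:-→d11:-→d12:-→d13:-→d14:-→d15:-→d16:-→d17:-→d18:-→d19:-→d20:-→d21:-→d22:-→d23:-→d24:-→d25:-→d26:-→d27:-→d28:H2  best=H2
  ? 148.73.51.195  path d0:-→d1:-→d2:-→d3:-→d4:-→d5:-→d6:-→d7:-  best=no-route
  ? 177.231.212.0  path d0:-→d1:-→d2:-→d3:-→d4:-→d5:-→d6:-→d7:-→d8:-→d9:-→d10:-→d11:-→d12:-→d13:-→d14:-→d15:-→d16:-→d17:-→d18:-→d19:-→d20:-→d21:-→d22:-→d23:-→d24:H1  best=H1
  add 36.160.27.0/24 -> H1 at depth 24
  ? 177.231.212.215  path d0:-→d1:-→d2:-→d3:-→d4:-→d5:-→d6:-→d7:-→d8:-→d9:-→d10:-→d11:-→d12:-→d13:-→d14:-→d15:-→d16:-→d17:-→d18:-→d19:-→d20:-→d21:-→d22:-→d23:-→d24:H1→d25:-→d26:-→d27:-→d28:-→d29:-→d30:-→d31:-→d32:H0  best=H0
  - 149.161.236.240/28 clear@28
  add 149.160.0.0/12 -> H1 at depth 12
  add 0.0.0.0/0 -> H2 at depth 0
  ? 36.160.27.13  path d0:H2→d1:-→d2:-→d3:-→d4:-→d5:-→d6:-→d7:-→d8:H2→d9:-→d10:-→d11:-→d12:-→d13:-→d14:-→d15:H2→d16:-→d17:-→d18:-→d19:-→d20:-→d21:-→d22:-→d23:-→d24:H1→d25:-  best=H1
  add 176.0.0.0/5 -> H0 at depth 5
  add 39.249.128.0/20 -> H0 at depth 20
  ? 39.0.0.0  path d0:H2→d1:-→d2:-→d3:-→d4:-→d5:-→d6:-→d7:-→d8:H1  best=H1
  add 177.231.212.208/28 -> H2 at depth 28
  add 177.231.208.0/20 -> H1 at depth 20
  add 149.161.236.0/24 -> H1 at depth 24
  add 149.161.236.240/28 -> H0 at depth 28
  add 39.249.0.0/16 -> H0 at depth 16
  ? 177.231.208.1  path d0:H2→d1:-→d2:-→d3:-→d4:-→d5:H0→d6:-→d7:-→d8:-→d9:-→d10:-→d11:-→d12:-→d13:-→d14:-→d15:-→d16:-→d17:-→d18:-→d19:-→d20:H1→d21:-  best=H1
  add 36.160.0.0/16 -> H0 at depth 16
  add 149.161.236.224/27 -> H2 at depth 27
  - 177.231.212.215/32 clear@32
  add 36.160.27.0/24 -> H1 at depth 24

== LOOKUPS ==
["no-route","H2","H2","H2","no-route","H1","H0","H1","H1","H1"]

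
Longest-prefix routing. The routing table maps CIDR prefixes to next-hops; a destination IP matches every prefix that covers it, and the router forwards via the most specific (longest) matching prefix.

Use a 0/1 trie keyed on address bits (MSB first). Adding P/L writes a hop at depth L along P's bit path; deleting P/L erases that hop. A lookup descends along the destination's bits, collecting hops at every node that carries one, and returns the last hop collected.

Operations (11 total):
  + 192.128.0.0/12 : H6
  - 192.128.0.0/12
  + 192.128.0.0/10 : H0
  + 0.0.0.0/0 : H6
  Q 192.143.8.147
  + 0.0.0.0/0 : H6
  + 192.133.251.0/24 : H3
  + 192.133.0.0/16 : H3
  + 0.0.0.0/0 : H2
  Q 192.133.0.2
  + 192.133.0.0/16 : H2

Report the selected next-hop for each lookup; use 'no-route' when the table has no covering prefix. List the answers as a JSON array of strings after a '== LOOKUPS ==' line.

Apply in order:
  + 192.128.0.0/12 (H6) depth=12
  - 192.128.0.0/12 clear@12
  + 192.128.0.0/10 (H0) depth=10
  + 0.0.0.0/0 (H6) depth=0
  lookup 192.143.8.147: bits 110000001000 walk d0:H6→d1:-→d2:-→d3:-→d4:-→d5:-→d6:-→d7:-→d8:-→d9:-→d10:H0→d11:-→d12:- -> H0
  + 0.0.0.0/0 (H6) depth=0
  + 192.133.251.0/24 (H3) depth=24
  + 192.133.0.0/16 (H3) depth=16
  + 0.0.0.0/0 (H2) depth=0
  lookup 192.133.0.2: bits 1100000010000101 walk d0:H2→d1:-→d2:-→d3:-→d4:-→d5:-→d6:-→d7:-→d8:-→d9:-→d10:H0→d11:-→d12:-→d13:-→d14:-→d15:-→d16:H3 -> H3
  + 192.133.0.0/16 (H2) depth=16

== LOOKUPS ==
["H0","H3"]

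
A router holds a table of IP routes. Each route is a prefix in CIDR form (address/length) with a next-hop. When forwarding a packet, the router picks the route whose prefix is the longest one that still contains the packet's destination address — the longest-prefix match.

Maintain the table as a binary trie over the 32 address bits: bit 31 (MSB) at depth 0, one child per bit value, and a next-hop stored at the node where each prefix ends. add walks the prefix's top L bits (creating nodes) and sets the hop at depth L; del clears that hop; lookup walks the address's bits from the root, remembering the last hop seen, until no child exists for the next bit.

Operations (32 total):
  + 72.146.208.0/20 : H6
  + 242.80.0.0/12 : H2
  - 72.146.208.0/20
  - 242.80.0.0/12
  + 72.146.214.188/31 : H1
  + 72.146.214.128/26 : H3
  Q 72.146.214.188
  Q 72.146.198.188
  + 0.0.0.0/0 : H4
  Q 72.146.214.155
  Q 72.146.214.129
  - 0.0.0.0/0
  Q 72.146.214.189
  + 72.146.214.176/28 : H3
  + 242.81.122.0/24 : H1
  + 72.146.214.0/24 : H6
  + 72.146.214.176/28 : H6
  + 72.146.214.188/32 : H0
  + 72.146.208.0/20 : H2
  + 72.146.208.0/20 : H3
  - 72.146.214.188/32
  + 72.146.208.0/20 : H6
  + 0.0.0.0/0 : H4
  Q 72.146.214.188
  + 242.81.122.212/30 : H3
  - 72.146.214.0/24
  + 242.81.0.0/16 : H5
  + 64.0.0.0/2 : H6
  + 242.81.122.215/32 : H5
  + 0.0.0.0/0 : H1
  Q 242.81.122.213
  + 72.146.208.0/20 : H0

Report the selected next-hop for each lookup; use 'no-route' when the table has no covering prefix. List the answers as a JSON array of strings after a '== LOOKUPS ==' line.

Trace:
  add 72.146.208.0/20 -> H6 at depth 20
  add 242.80.0.0/12 -> H2 at depth 12
  - 72.146.208.0/20 clear@20
  - 242.80.0.0/12 clear@12
  add 72.146.214.188/31 -> H1 at depth 31
  add 72.146.214.128/26 -> H3 at depth 26
  lookup 72.146.214.188: bits 0100100010010010110101101011110 walk d0:-→d1:-→d2:-→d3:-→d4:-→d5:-→d6:-→d7:-→d8:-→d9:-→d10:-→d11:-→d12:-→d13:-→d14:-→d15:-→d16:-→d17:-→d18:-→d19:-→d20:-→d21:-→d22:-→d23:-→d24:-→d25:-→d26:H3→d27:-→d28:-→d29:-→d30:-→d31:H1 -> H1
  lookup 72.146.198.188: bits 0100100010010010110 walk d0:-→d1:-→d2:-→d3:-→d4:-→d5:-→d6:-→d7:-→d8:-→d9:-→d10:-→d11:-→d12:-→d13:-→d14:-→d15:-→d16:-→d17:-→d18:-→d19:- -> no-route
  add 0.0.0.0/0 -> H4 at depth 0
  lookup 72.146.214.155: bits 01001000100100101101011010 walk d0:H4→d1:-→d2:-→d3:-→d4:-→d5:-→d6:-→d7:-→d8:-→d9:-→d10:-→d11:-→d12:-→d13:-→d14:-→d15:-→d16:-→d17:-→d18:-→d19:-→d20:-→d21:-→d22:-→d23:-→d24:-→d25:-→d26:H3 -> H3
  lookup 72.146.214.129: bits 01001000100100101101011010 walk d0:H4→d1:-→d2:-→d3:-→d4:-→d5:-→d6:-→d7:-→d8:-→d9:-→d10:-→d11:-→d12:-→d13:-→d14:-→d15:-→d16:-→d17:-→d18:-→d19:-→d20:-→d21:-→d22:-→d23:-→d24:-→d25:-→d26:H3 -> H3
  - 0.0.0.0/0 clear@0
  lookup 72.146.214.189: bits 0100100010010010110101101011110 walk d0:-→d1:-→d2:-→d3:-→d4:-→d5:-→d6:-→d7:-→d8:-→d9:-→d10:-→d11:-→d12:-→d13:-→d14:-→d15:-→d16:-→d17:-→d18:-→d19:-→d20:-→d21:-→d22:-→d23:-→d24:-→d25:-→d26:H3→d27:-→d28:-→d29:-→d30:-→d31:H1 -> H1
  add 72.146.214.176/28 -> H3 at depth 28
  add 242.81.122.0/24 -> H1 at depth 24
  add 72.146.214.0/24 -> H6 at depth 24
  add 72.146.214.176/28 -> H6 at depth 28
  add 72.146.214.188/32 -> H0 at depth 32
  add 72.146.208.0/20 -> H2 at depth 20
  add 72.146.208.0/20 -> H3 at depth 20
  - 72.146.214.188/32 clear@32
  add 72.146.208.0/20 -> H6 at depth 20
  add 0.0.0.0/0 -> H4 at depth 0
  lookup 72.146.214.188: bits 01001000100100101101011010111100 walk d0:H4→d1:-→d2:-→d3:-→d4:-→d5:-→d6:-→d7:-→d8:-→d9:-→d10:-→d11:-→d12:-→d13:-→d14:-→d15:-→d16:-→d17:-→d18:-→d19:-→d20:H6→d21:-→d22:-→d23:-→d24:H6→d25:-→d26:H3→d27:-→d28:H6→d29:-→d30:-→d31:H1→d32:- -> H1
  add 242.81.122.212/30 -> H3 at depth 30
  - 72.146.214.0/24 clear@24
  add 242.81.0.0/16 -> H5 at depth 16
  add 64.0.0.0/2 -> H6 at depth 2
  add 242.81.122.215/32 -> H5 at depth 32
  add 0.0.0.0/0 -> H1 at depth 0
  lookup 242.81.122.213: bits 111100100101000101111010110101 walk d0:H1→d1:-→d2:-→d3:-→d4:-→d5:-→d6:-→d7:-→d8:-→d9:-→d10:-→d11:-→d12:-→d13:-→d14:-→d15:-→d16:H5→d17:-→d18:-→d19:-→d20:-→d21:-→d22:-→d23:-→d24:H1→d25:-→d26:-→d27:-→d28:-→d29:-→d30:H3 -> H3
  add 72.146.208.0/20 -> H0 at depth 20

== LOOKUPS ==
["H1","no-route","H3","H3","H1","H1","H3"]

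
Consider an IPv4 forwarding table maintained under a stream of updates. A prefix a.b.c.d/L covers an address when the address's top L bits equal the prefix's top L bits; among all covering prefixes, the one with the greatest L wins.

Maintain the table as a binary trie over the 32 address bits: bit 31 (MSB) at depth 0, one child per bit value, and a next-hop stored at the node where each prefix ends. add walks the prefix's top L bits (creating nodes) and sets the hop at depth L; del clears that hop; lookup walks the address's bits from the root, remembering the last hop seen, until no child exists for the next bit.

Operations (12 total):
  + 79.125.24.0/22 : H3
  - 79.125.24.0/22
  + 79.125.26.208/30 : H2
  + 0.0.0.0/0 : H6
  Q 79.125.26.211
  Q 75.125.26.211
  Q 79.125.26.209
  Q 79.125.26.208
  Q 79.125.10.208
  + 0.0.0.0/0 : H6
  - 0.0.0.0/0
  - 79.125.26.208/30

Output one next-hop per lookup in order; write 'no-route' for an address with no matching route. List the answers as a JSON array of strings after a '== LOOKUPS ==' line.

Apply in order:
  + 79.125.24.0/22 (H3) depth=22
  del 79.125.24.0/22 (clear depth 22)
  + 79.125.26.208/30 (H2) depth=30
  + 0.0.0.0/0 (H6) depth=0
  lookup 79.125.26.211: bits 010011110111110100011010110100 walk d0:H6→d1:-→d2:-→d3:-→d4:-→d5:-→d6:-→d7:-→d8:-→d9:-→d10:-→d11:-→d12:-→d13:-→d14:-→d15:-→d16:-→d17:-→d18:-→d19:-→d20:-→d21:-→d22:-→d23:-→d24:-→d25:-→d26:-→d27:-→d28:-→d29:-→d30:H2 -> H2
  lookup 75.125.26.211: bits 01001 walk d0:H6→d1:-→d2:-→d3:-→d4:-→d5:- -> H6
  lookup 79.125.26.209: bits 010011110111110100011010110100 walk d0:H6→d1:-→d2:-→d3:-→d4:-→d5:-→d6:-→d7:-→d8:-→d9:-→d10:-→d11:-→d12:-→d13:-→d14:-→d15:-→d16:-→d17:-→d18:-→d19:-→d20:-→d21:-→d22:-→d23:-→d24:-→d25:-→d26:-→d27:-→d28:-→d29:-→d30:H2 -> H2
  lookup 79.125.26.208: bits 010011110111110100011010110100 walk d0:H6→d1:-→d2:-→d3:-→d4:-→d5:-→d6:-→d7:-→d8:-→d9:-→d10:-→d11:-→d12:-→d13:-→d14:-→d15:-→d16:-→d17:-→d18:-→d19:-→d20:-→d21:-→d22:-→d23:-→d24:-→d25:-→d26:-→d27:-→d28:-→d29:-→d30:H2 -> H2
  lookup 79.125.10.208: bits 0100111101111101000 walk d0:H6→d1:-→d2:-→d3:-→d4:-→d5:-→d6:-→d7:-→d8:-→d9:-→d10:-→d11:-→d12:-→d13:-→d14:-→d15:-→d16:-→d17:-→d18:-→d19:- -> H6
  + 0.0.0.0/0 (H6) depth=0
  del 0.0.0.0/0 (clear depth 0)
  del 79.125.26.208/30 (clear depth 30)

== LOOKUPS ==
["H2","H6","H2","H2","H6"]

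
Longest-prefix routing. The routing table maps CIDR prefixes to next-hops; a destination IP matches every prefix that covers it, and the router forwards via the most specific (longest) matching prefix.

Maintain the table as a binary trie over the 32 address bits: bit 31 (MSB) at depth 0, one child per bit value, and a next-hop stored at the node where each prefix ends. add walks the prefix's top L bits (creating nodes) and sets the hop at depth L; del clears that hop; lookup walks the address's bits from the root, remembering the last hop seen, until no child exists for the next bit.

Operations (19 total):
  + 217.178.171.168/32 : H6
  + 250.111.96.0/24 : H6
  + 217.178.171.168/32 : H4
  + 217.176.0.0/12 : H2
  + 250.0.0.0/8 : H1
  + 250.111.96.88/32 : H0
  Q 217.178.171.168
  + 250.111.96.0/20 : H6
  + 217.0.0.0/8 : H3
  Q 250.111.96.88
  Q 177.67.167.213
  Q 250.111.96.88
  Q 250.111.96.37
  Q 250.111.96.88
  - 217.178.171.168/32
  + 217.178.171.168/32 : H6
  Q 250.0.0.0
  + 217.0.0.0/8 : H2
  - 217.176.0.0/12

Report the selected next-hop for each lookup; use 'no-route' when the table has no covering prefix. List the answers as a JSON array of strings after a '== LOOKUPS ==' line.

Apply in order:
  + 217.178.171.168/32 (H6) depth=32
  + 250.111.96.0/24 (H6) depth=24
  + 217.178.171.168/32 (H4) depth=32
  + 217.176.0.0/12 (H2) depth=12
  + 250.0.0.0/8 (H1) depth=8
  + 250.111.96.88/32 (H0) depth=32
  Q 217.178.171.168: descend 11011001101100101010101110101000 ; hops seen [H2,H4] ; pick H4
  + 250.111.96.0/20 (H6) depth=20
  + 217.0.0.0/8 (H3) depth=8
  Q 250.111.96.88: descend 11111010011011110110000001011000 ; hops seen [H1,H6,H6,H0] ; pick H0
  Q 177.67.167.213: descend 1 ; hops seen [∅] ; pick no-route
  Q 250.111.96.88: descend 11111010011011110110000001011000 ; hops seen [H1,H6,H6,H0] ; pick H0
  Q 250.111.96.37: descend 1111101001101111011000000 ; hops seen [H1,H6,H6] ; pick H6
  Q 250.111.96.88: descend 11111010011011110110000001011000 ; hops seen [H1,H6,H6,H0] ; pick H0
  - 217.178.171.168/32 clear@32
  + 217.178.171.168/32 (H6) depth=32
  Q 250.0.0.0: descend 111110100 ; hops seen [H1] ; pick H1
  + 217.0.0.0/8 (H2) depth=8
  - 217.176.0.0/12 clear@12

== LOOKUPS ==
["H4","H0","no-route","H0","H6","H0","H1"]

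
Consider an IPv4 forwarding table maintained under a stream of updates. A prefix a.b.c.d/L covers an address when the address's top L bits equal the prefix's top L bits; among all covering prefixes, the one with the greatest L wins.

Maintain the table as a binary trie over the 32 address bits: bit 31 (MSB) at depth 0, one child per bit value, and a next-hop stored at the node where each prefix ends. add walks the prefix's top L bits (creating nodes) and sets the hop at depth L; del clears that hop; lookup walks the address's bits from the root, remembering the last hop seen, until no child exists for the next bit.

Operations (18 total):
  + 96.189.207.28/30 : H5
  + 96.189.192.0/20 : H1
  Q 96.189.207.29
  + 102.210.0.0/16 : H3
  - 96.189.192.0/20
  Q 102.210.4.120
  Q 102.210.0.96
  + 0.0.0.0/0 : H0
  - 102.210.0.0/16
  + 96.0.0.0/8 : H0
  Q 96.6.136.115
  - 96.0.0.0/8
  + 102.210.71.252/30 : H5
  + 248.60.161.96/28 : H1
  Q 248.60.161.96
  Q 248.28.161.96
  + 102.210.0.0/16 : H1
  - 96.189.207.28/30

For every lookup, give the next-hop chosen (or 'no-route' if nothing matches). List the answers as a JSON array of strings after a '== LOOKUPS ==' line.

Process each operation:
  + 96.189.207.28/30 (H5) depth=30
  + 96.189.192.0/20 (H1) depth=20
  ? 96.189.207.29  path d0:-→d1:-→d2:-→d3:-→d4:-→d5:-→d6:-→d7:-→d8:-→d9:-→d10:-→d11:-→d12:-→d13:-→d14:-→d15:-→d16:-→d17:-→d18:-→d19:-→d20:H1→d21:-→d22:-→d23:-→d24:-→d25:-→d26:-→d27:-→d28:-→d29:-→d30:H5  best=H5
  + 102.210.0.0/16 (H3) depth=16
  - 96.189.192.0/20 clear@20
  ? 102.210.4.120  path d0:-→d1:-→d2:-→d3:-→d4:-→d5:-→d6:-→d7:-→d8:-→d9:-→d10:-→d11:-→d12:-→d13:-→d14:-→d15:-→d16:H3  best=H3
  ? 102.210.0.96  path d0:-→d1:-→d2:-→d3:-→d4:-→d5:-→d6:-→d7:-→d8:-→d9:-→d10:-→d11:-→d12:-→d13:-→d14:-→d15:-→d16:H3  best=H3
  + 0.0.0.0/0 (H0) depth=0
  - 102.210.0.0/16 clear@16
  + 96.0.0.0/8 (H0) depth=8
  ? 96.6.136.115  path d0:H0→d1:-→d2:-→d3:-→d4:-→d5:-→d6:-→d7:-→d8:H0  best=H0
  - 96.0.0.0/8 clear@8
  + 102.210.71.252/30 (H5) depth=30
  + 248.60.161.96/28 (H1) depth=28
  ? 248.60.161.96  path d0:H0→d1:-→d2:-→d3:-→d4:-→d5:-→d6:-→d7:-→d8:-→d9:-→d10:-→d11:-→d12:-→d13:-→d14:-→d15:-→d16:-→d17:-→d18:-→d19:-→d20:-→d21:-→d22:-→d23:-→d24:-→d25:-→d26:-→d27:-→d28:H1  best=H1
  ? 248.28.161.96  path d0:H0→d1:-→d2:-→d3:-→d4:-→d5:-→d6:-→d7:-→d8:-→d9:-→d10:-  best=H0
  + 102.210.0.0/16 (H1) depth=16
  - 96.189.207.28/30 clear@30

== LOOKUPS ==
["H5","H3","H3","H0","H1","H0"]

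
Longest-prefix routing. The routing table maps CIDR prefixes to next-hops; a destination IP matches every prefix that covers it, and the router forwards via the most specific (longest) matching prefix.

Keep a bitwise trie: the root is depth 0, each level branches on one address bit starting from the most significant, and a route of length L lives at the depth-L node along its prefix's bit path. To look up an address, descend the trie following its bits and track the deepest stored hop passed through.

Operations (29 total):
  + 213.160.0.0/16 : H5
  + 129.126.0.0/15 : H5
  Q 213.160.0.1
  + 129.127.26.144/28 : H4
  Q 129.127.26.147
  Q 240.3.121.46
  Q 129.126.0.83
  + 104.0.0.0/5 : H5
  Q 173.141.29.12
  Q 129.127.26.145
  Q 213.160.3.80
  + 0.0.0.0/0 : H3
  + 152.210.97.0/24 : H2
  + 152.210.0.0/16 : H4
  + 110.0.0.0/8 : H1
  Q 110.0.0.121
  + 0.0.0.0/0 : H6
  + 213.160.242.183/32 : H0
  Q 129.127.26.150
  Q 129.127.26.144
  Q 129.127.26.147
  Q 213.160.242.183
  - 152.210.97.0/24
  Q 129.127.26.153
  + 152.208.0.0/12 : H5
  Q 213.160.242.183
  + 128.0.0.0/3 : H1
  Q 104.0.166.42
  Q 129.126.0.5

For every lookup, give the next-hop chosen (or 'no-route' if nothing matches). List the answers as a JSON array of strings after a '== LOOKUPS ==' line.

Apply in order:
  add 213.160.0.0/16 -> H5 at depth 16
  add 129.126.0.0/15 -> H5 at depth 15
  ? 213.160.0.1  path d0:-→d1:-→d2:-→d3:-→d4:-→d5:-→d6:-→d7:-→d8:-→d9:-→d10:-→d11:-→d12:-→d13:-→d14:-→d15:-→d16:H5  best=H5
  add 129.127.26.144/28 -> H4 at depth 28
  ? 129.127.26.147  path d0:-→d1:-→d2:-→d3:-→d4:-→d5:-→d6:-→d7:-→d8:-→d9:-→d10:-→d11:-→d12:-→d13:-→d14:-→d15:H5→d16:-→d17:-→d18:-→d19:-→d20:-→d21:-→d22:-→d23:-→d24:-→d25:-→d26:-→d27:-→d28:H4  best=H4
  ? 240.3.121.46  path d0:-→d1:-→d2:-  best=no-route
  ? 129.126.0.83  path d0:-→d1:-→d2:-→d3:-→d4:-→d5:-→d6:-→d7:-→d8:-→d9:-→d10:-→d11:-→d12:-→d13:-→d14:-→d15:H5  best=H5
  add 104.0.0.0/5 -> H5 at depth 5
  ? 173.141.29.12  path d0:-→d1:-→d2:-  best=no-route
  ? 129.127.26.145  path d0:-→d1:-→d2:-→d3:-→d4:-→d5:-→d6:-→d7:-→d8:-→d9:-→d10:-→d11:-→d12:-→d13:-→d14:-→d15:H5→d16:-→d17:-→d18:-→d19:-→d20:-→d21:-→d22:-→d23:-→d24:-→d25:-→d26:-→d27:-→d28:H4  best=H4
  ? 213.160.3.80  path d0:-→d1:-→d2:-→d3:-→d4:-→d5:-→d6:-→d7:-→d8:-→d9:-→d10:-→d11:-→d12:-→d13:-→d14:-→d15:-→d16:H5  best=H5
  add 0.0.0.0/0 -> H3 at depth 0
  add 152.210.97.0/24 -> H2 at depth 24
  add 152.210.0.0/16 -> H4 at depth 16
  add 110.0.0.0/8 -> H1 at depth 8
  ? 110.0.0.121  path d0:H3→d1:-→d2:-→d3:-→d4:-→d5:H5→d6:-→d7:-→d8:H1  best=H1
  add 0.0.0.0/0 -> H6 at depth 0
  add 213.160.242.183/32 -> H0 at depth 32
  ? 129.127.26.150  path d0:H6→d1:-→d2:-→d3:-→d4:-→d5:-→d6:-→d7:-→d8:-→d9:-→d10:-→d11:-→d12:-→d13:-→d14:-→d15:H5→d16:-→d17:-→d18:-→d19:-→d20:-→d21:-→d22:-→d23:-→d24:-→d25:-→d26:-→d27:-→d28:H4  best=H4
  ? 129.127.26.144  path d0:H6→d1:-→d2:-→d3:-→d4:-→d5:-→d6:-→d7:-→d8:-→d9:-→d10:-→d11:-→d12:-→d13:-→d14:-→d15:H5→d16:-→d17:-→d18:-→d19:-→d20:-→d21:-→d22:-→d23:-→d24:-→d25:-→d26:-→d27:-→d28:H4  best=H4
  ? 129.127.26.147  path d0:H6→d1:-→d2:-→d3:-→d4:-→d5:-→d6:-→d7:-→d8:-→d9:-→d10:-→d11:-→d12:-→d13:-→d14:-→d15:H5→d16:-→d17:-→d18:-→d19:-→d20:-→d21:-→d22:-→d23:-→d24:-→d25:-→d26:-→d27:-→d28:H4  best=H4
  ? 213.160.242.183  path d0:H6→d1:-→d2:-→d3:-→d4:-→d5:-→d6:-→d7:-→d8:-→d9:-→d10:-→d11:-→d12:-→d13:-→d14:-→d15:-→d16:H5→d17:-→d18:-→d19:-→d20:-→d21:-→d22:-→d23:-→d24:-→d25:-→d26:-→d27:-→d28:-→d29:-→d30:-→d31:-→d32:H0  best=H0
  - 152.210.97.0/24 clear@24
  ? 129.127.26.153  path d0:H6→d1:-→d2:-→d3:-→d4:-→d5:-→d6:-→d7:-→d8:-→d9:-→d10:-→d11:-→d12:-→d13:-→d14:-→d15:H5→d16:-→d17:-→d18:-→d19:-→d20:-→d21:-→d22:-→d23:-→d24:-→d25:-→d26:-→d27:-→d28:H4  best=H4
  add 152.208.0.0/12 -> H5 at depth 12
  ? 213.160.242.183  path d0:H6→d1:-→d2:-→d3:-→d4:-→d5:-→d6:-→d7:-→d8:-→d9:-→d10:-→d11:-→d12:-→d13:-→d14:-→d15:-→d16:H5→d17:-→d18:-→d19:-→d20:-→d21:-→d22:-→d23:-→d24:-→d25:-→d26:-→d27:-→d28:-→d29:-→d30:-→d31:-→d32:H0  best=H0
  add 128.0.0.0/3 -> H1 at depth 3
  ? 104.0.166.42  path d0:H6→d1:-→d2:-→d3:-→d4:-→d5:H5  best=H5
  ? 129.126.0.5  path d0:H6→d1:-→d2:-→d3:H1→d4:-→d5:-→d6:-→d7:-→d8:-→d9:-→d10:-→d11:-→d12:-→d13:-→d14:-→d15:H5  best=H5

== LOOKUPS ==
["H5","H4","no-route","H5","no-route","H4","H5","H1","H4","H4","H4","H0","H4","H0","H5","H5"]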